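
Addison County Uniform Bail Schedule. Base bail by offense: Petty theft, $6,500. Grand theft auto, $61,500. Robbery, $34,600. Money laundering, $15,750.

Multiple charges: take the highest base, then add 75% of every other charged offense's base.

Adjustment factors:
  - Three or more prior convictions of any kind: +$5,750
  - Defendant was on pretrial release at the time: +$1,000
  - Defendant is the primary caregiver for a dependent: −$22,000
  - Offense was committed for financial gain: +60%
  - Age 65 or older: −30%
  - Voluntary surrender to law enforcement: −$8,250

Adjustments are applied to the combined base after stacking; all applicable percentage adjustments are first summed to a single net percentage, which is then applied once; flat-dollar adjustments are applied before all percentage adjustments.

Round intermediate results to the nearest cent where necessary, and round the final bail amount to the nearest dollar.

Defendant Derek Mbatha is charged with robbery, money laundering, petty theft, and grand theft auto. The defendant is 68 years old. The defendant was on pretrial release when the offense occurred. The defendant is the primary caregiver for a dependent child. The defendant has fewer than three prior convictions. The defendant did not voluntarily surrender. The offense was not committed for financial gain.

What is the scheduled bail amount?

$58,196

Base amounts from the schedule: robbery $34,600; money laundering $15,750; petty theft $6,500; grand theft auto $61,500.
Stacking rule: highest base plus 75% of each additional charge. Highest is grand theft auto at $61,500. Additional: $34,600 × 75% = $25,950; $15,750 × 75% = $11,812.50; $6,500 × 75% = $4,875. Combined base = $61,500 + $42,637.50 = $104,137.50.
Defendant was on pretrial release at the time (+$1,000 flat): $104,137.50 + $1,000 = $105,137.50.
Defendant is the primary caregiver for a dependent (−$22,000 flat): $105,137.50 − $22,000 = $83,137.50.
Age 65 or older (−30%): $83,137.50 × 0.7 = $58,196.25.
Rounded to the nearest dollar: $58,196.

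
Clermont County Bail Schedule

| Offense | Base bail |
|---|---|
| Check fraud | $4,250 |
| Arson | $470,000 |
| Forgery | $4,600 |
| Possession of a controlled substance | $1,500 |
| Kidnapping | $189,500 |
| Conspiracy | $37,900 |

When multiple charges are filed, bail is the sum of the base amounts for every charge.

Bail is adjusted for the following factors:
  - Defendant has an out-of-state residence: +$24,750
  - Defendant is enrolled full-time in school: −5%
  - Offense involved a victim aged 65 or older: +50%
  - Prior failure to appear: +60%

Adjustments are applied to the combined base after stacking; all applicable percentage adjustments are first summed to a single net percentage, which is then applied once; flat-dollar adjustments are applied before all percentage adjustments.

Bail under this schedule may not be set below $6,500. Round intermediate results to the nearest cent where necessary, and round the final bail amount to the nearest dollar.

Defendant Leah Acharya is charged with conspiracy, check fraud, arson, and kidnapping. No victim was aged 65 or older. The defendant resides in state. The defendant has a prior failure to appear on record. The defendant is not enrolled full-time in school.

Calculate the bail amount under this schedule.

$1,122,640

Base amounts from the schedule: conspiracy $37,900; check fraud $4,250; arson $470,000; kidnapping $189,500.
Stacking rule: sum of all bases. $37,900 + $4,250 + $470,000 + $189,500 = $701,650.
Prior failure to appear (+60%): $701,650 × 1.6 = $1,122,640.
$1,122,640 is at or above the $6,500 minimum.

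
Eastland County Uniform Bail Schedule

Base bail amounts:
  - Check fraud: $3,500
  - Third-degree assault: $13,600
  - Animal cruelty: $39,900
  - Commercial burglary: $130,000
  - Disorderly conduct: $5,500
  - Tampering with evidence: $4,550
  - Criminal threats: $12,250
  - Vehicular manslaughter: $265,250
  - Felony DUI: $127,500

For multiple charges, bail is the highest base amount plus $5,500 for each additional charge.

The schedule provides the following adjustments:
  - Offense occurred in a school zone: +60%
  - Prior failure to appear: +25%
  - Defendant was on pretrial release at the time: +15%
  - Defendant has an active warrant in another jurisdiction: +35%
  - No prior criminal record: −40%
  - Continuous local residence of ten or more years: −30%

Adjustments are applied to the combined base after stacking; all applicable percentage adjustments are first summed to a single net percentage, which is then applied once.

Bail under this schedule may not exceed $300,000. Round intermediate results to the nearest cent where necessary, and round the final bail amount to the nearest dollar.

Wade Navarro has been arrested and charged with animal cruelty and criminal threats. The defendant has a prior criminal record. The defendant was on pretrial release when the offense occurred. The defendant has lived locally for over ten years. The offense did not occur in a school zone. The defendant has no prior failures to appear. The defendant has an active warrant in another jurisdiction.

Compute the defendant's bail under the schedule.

Base amounts from the schedule: animal cruelty $39,900; criminal threats $12,250.
Stacking rule: highest base plus $5,500 per additional charge. Highest is animal cruelty at $39,900; 1 additional charge → +$5,500. Combined base = $45,400.
Net percentage adjustment: +15% +35% −30% = +20%. $45,400 × 1.2 = $54,480.
$54,480 is within the $300,000 maximum.

$54,480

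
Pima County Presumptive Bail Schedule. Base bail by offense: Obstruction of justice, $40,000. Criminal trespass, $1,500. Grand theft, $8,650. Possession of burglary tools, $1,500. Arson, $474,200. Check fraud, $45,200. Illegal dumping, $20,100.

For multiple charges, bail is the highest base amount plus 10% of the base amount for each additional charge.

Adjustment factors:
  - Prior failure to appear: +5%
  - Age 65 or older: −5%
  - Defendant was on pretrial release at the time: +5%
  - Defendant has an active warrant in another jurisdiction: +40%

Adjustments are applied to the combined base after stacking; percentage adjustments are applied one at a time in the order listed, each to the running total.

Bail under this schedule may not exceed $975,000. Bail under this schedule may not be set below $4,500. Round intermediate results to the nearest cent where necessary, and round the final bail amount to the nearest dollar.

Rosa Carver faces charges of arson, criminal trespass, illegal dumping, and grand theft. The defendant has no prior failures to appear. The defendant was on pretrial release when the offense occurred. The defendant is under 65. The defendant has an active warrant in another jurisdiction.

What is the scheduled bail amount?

$701,521

Base amounts from the schedule: arson $474,200; criminal trespass $1,500; illegal dumping $20,100; grand theft $8,650.
Stacking rule: highest base plus 10% of each additional charge. Highest is arson at $474,200. Additional: $1,500 × 10% = $150; $20,100 × 10% = $2,010; $8,650 × 10% = $865. Combined base = $474,200 + $3,025 = $477,225.
Defendant was on pretrial release at the time (+5%): $477,225 × 1.05 = $501,086.25.
Defendant has an active warrant in another jurisdiction (+40%): $501,086.25 × 1.4 = $701,520.75.
$701,520.75 is within the $975,000 maximum.
$701,520.75 is at or above the $4,500 minimum.
Rounded to the nearest dollar: $701,521.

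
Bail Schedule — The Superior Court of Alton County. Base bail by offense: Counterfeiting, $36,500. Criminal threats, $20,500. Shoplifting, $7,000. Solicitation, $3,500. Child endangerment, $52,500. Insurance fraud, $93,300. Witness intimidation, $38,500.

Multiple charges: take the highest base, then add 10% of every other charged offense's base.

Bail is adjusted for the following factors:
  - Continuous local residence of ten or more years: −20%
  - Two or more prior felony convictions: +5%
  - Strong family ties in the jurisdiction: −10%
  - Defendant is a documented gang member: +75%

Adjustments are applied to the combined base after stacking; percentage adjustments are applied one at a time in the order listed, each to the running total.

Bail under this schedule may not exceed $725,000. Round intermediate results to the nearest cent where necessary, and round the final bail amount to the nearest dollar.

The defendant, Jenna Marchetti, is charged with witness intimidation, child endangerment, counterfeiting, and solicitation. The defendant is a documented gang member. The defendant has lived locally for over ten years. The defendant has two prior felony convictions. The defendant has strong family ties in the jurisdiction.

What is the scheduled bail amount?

Base amounts from the schedule: witness intimidation $38,500; child endangerment $52,500; counterfeiting $36,500; solicitation $3,500.
Stacking rule: highest base plus 10% of each additional charge. Highest is child endangerment at $52,500. Additional: $38,500 × 10% = $3,850; $36,500 × 10% = $3,650; $3,500 × 10% = $350. Combined base = $52,500 + $7,850 = $60,350.
Continuous local residence of ten or more years (−20%): $60,350 × 0.8 = $48,280.
Two or more prior felony convictions (+5%): $48,280 × 1.05 = $50,694.
Strong family ties in the jurisdiction (−10%): $50,694 × 0.9 = $45,624.60.
Defendant is a documented gang member (+75%): $45,624.60 × 1.75 = $79,843.05.
$79,843.05 is within the $725,000 maximum.
Rounded to the nearest dollar: $79,843.

$79,843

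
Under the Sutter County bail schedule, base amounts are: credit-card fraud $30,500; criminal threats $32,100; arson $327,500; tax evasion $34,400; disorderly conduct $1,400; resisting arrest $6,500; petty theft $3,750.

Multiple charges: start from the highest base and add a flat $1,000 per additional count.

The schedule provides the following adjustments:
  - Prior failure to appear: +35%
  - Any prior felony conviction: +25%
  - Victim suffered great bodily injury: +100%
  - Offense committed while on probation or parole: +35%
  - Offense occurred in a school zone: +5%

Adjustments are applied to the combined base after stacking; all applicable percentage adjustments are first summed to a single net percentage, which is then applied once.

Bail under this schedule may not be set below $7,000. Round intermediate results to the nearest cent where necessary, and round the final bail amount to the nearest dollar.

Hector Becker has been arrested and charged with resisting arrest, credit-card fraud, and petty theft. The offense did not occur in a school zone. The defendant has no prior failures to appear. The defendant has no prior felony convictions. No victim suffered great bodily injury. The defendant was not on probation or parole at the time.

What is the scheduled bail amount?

$32,500

Base amounts from the schedule: resisting arrest $6,500; credit-card fraud $30,500; petty theft $3,750.
Stacking rule: highest base plus $1,000 per additional charge. Highest is credit-card fraud at $30,500; 2 additional charges → +$2,000. Combined base = $32,500.
No adjustment factors apply to this defendant.
$32,500 is at or above the $7,000 minimum.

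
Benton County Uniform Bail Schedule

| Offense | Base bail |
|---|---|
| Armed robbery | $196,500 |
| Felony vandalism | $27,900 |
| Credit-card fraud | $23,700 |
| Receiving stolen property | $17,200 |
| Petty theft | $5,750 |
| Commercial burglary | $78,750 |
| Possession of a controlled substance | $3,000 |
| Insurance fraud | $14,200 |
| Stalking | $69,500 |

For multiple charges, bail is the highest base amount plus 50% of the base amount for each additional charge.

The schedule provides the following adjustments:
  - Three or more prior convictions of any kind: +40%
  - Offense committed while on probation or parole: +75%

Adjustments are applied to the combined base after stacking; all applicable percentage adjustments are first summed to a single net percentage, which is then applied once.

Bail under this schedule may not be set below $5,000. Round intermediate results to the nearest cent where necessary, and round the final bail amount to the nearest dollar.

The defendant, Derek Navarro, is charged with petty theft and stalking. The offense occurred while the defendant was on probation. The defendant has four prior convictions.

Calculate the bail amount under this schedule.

Base amounts from the schedule: petty theft $5,750; stalking $69,500.
Stacking rule: highest base plus 50% of each additional charge. Highest is stalking at $69,500. Additional: $5,750 × 50% = $2,875. Combined base = $69,500 + $2,875 = $72,375.
Net percentage adjustment: +40% +75% = +115%. $72,375 × 2.15 = $155,606.25.
$155,606.25 is at or above the $5,000 minimum.
Rounded to the nearest dollar: $155,606.

$155,606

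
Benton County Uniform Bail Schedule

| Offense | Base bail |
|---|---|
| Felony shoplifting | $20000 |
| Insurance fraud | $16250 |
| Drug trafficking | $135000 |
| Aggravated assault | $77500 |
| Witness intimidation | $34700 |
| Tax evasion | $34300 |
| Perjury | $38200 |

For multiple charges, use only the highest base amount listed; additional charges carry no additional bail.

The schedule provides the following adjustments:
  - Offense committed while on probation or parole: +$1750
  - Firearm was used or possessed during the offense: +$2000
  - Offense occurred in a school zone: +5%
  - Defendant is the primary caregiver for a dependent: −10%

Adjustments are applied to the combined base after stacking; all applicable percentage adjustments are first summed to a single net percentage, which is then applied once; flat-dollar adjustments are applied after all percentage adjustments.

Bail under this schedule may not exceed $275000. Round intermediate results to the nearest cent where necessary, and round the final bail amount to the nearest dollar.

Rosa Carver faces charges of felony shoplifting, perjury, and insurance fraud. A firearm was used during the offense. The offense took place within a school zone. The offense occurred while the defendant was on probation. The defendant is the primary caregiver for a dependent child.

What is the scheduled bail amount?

Base amounts from the schedule: felony shoplifting $20000; perjury $38200; insurance fraud $16250.
Stacking rule: use the highest base only. Highest is perjury at $38200. Combined base = $38200.
Net percentage adjustment: +5% −10% = −5%. $38200 × 0.95 = $36290.
Offense committed while on probation or parole (+$1750 flat): $36290 + $1750 = $38040.
Firearm was used or possessed during the offense (+$2000 flat): $38040 + $2000 = $40040.
$40040 is within the $275000 maximum.

$40040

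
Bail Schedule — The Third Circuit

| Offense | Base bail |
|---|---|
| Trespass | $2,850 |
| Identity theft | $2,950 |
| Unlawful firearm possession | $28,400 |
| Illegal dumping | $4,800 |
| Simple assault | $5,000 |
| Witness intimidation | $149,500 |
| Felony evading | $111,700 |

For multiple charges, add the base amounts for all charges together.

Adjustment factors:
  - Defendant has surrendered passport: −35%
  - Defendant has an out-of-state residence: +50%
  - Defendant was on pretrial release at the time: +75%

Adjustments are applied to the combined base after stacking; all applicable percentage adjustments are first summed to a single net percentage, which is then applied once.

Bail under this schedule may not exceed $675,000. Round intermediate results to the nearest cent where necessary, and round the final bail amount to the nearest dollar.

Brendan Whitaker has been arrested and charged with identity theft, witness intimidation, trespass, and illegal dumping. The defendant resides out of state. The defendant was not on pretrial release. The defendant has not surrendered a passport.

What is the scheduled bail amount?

$240,150

Base amounts from the schedule: identity theft $2,950; witness intimidation $149,500; trespass $2,850; illegal dumping $4,800.
Stacking rule: sum of all bases. $2,950 + $149,500 + $2,850 + $4,800 = $160,100.
Defendant has an out-of-state residence (+50%): $160,100 × 1.5 = $240,150.
$240,150 is within the $675,000 maximum.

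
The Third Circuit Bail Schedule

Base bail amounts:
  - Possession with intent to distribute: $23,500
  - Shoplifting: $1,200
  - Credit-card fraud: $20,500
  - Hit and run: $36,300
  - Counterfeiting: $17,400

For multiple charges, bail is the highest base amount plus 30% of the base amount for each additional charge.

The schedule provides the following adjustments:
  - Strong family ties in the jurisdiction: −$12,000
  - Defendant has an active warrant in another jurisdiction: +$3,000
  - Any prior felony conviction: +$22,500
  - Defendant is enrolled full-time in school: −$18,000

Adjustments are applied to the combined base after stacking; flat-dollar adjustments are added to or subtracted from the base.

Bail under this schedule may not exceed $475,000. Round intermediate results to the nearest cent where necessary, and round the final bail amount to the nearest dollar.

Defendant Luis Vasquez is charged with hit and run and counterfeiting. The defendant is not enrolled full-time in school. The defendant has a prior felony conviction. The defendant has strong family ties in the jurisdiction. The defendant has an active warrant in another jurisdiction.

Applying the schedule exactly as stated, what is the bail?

$55,020

Base amounts from the schedule: hit and run $36,300; counterfeiting $17,400.
Stacking rule: highest base plus 30% of each additional charge. Highest is hit and run at $36,300. Additional: $17,400 × 30% = $5,220. Combined base = $36,300 + $5,220 = $41,520.
Strong family ties in the jurisdiction (−$12,000 flat): $41,520 − $12,000 = $29,520.
Defendant has an active warrant in another jurisdiction (+$3,000 flat): $29,520 + $3,000 = $32,520.
Any prior felony conviction (+$22,500 flat): $32,520 + $22,500 = $55,020.
$55,020 is within the $475,000 maximum.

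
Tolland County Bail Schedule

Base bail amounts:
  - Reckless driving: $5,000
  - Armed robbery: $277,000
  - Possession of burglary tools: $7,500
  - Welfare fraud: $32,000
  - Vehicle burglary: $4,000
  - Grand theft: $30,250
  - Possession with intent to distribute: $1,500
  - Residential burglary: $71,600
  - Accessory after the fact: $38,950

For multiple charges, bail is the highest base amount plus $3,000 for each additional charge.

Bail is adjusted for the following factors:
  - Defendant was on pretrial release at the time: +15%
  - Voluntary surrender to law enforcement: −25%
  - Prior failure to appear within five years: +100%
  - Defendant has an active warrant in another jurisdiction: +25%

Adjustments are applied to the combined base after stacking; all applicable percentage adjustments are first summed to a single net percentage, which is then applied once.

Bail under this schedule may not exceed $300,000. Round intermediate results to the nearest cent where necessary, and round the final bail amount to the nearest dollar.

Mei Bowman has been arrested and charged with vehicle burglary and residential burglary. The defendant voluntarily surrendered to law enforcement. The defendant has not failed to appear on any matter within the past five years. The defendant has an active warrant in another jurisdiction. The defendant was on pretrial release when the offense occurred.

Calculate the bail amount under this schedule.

Base amounts from the schedule: vehicle burglary $4,000; residential burglary $71,600.
Stacking rule: highest base plus $3,000 per additional charge. Highest is residential burglary at $71,600; 1 additional charge → +$3,000. Combined base = $74,600.
Net percentage adjustment: +15% −25% +25% = +15%. $74,600 × 1.15 = $85,790.
$85,790 is within the $300,000 maximum.

$85,790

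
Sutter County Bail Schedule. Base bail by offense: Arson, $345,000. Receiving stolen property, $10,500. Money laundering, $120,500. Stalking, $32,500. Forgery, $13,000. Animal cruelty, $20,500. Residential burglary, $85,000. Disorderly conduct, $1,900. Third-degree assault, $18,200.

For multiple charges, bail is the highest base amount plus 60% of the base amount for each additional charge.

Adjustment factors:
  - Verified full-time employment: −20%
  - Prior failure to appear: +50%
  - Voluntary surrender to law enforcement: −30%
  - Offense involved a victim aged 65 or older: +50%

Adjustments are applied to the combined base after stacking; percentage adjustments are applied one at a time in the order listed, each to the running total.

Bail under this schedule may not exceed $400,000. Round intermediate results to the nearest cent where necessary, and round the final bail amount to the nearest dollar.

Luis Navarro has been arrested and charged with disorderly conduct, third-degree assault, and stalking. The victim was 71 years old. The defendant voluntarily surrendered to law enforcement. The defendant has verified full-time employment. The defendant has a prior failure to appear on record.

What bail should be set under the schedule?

$56,146

Base amounts from the schedule: disorderly conduct $1,900; third-degree assault $18,200; stalking $32,500.
Stacking rule: highest base plus 60% of each additional charge. Highest is stalking at $32,500. Additional: $1,900 × 60% = $1,140; $18,200 × 60% = $10,920. Combined base = $32,500 + $12,060 = $44,560.
Verified full-time employment (−20%): $44,560 × 0.8 = $35,648.
Prior failure to appear (+50%): $35,648 × 1.5 = $53,472.
Voluntary surrender to law enforcement (−30%): $53,472 × 0.7 = $37,430.40.
Offense involved a victim aged 65 or older (+50%): $37,430.40 × 1.5 = $56,145.60.
$56,145.60 is within the $400,000 maximum.
Rounded to the nearest dollar: $56,146.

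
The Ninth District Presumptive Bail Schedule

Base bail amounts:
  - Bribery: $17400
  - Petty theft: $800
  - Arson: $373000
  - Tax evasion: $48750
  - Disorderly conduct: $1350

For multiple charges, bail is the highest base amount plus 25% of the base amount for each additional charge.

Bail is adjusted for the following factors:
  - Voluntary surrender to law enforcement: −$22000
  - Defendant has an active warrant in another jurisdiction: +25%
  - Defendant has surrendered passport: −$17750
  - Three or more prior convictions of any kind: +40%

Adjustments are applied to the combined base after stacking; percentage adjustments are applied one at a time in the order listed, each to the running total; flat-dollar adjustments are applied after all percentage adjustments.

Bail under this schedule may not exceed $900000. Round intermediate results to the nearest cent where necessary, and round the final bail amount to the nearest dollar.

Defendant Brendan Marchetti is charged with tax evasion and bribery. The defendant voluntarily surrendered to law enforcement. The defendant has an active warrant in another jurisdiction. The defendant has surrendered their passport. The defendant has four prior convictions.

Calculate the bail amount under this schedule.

$53175

Base amounts from the schedule: tax evasion $48750; bribery $17400.
Stacking rule: highest base plus 25% of each additional charge. Highest is tax evasion at $48750. Additional: $17400 × 25% = $4350. Combined base = $48750 + $4350 = $53100.
Defendant has an active warrant in another jurisdiction (+25%): $53100 × 1.25 = $66375.
Three or more prior convictions of any kind (+40%): $66375 × 1.4 = $92925.
Voluntary surrender to law enforcement (−$22000 flat): $92925 − $22000 = $70925.
Defendant has surrendered passport (−$17750 flat): $70925 − $17750 = $53175.
$53175 is within the $900000 maximum.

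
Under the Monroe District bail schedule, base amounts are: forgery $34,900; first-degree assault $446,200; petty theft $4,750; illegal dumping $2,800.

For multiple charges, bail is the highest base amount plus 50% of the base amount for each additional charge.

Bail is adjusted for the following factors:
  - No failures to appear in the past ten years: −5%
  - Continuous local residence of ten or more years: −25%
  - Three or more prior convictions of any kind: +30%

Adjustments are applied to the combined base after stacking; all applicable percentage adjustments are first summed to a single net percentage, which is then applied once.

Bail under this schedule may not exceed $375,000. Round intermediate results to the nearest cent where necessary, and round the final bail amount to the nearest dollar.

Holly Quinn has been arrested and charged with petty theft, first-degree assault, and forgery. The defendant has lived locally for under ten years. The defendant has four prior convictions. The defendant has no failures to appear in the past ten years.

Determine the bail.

$375,000

Base amounts from the schedule: petty theft $4,750; first-degree assault $446,200; forgery $34,900.
Stacking rule: highest base plus 50% of each additional charge. Highest is first-degree assault at $446,200. Additional: $4,750 × 50% = $2,375; $34,900 × 50% = $17,450. Combined base = $446,200 + $19,825 = $466,025.
Net percentage adjustment: −5% +30% = +25%. $466,025 × 1.25 = $582,531.25.
Result $582,531.25 exceeds the maximum of $375,000; bail is capped at $375,000.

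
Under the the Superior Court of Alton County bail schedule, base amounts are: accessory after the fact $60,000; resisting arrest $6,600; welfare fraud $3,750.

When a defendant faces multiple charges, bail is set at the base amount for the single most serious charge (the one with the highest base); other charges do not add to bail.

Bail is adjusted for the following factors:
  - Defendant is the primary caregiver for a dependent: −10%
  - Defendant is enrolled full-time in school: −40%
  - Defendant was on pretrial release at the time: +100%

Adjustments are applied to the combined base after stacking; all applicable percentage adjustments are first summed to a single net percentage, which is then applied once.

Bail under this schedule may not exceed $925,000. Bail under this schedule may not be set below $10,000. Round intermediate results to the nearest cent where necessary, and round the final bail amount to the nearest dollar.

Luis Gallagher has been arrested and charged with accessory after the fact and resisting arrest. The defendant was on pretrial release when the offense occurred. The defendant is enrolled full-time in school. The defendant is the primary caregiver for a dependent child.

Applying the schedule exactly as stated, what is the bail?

Base amounts from the schedule: accessory after the fact $60,000; resisting arrest $6,600.
Stacking rule: use the highest base only. Highest is accessory after the fact at $60,000. Combined base = $60,000.
Net percentage adjustment: −10% −40% +100% = +50%. $60,000 × 1.5 = $90,000.
$90,000 is within the $925,000 maximum.
$90,000 is at or above the $10,000 minimum.

$90,000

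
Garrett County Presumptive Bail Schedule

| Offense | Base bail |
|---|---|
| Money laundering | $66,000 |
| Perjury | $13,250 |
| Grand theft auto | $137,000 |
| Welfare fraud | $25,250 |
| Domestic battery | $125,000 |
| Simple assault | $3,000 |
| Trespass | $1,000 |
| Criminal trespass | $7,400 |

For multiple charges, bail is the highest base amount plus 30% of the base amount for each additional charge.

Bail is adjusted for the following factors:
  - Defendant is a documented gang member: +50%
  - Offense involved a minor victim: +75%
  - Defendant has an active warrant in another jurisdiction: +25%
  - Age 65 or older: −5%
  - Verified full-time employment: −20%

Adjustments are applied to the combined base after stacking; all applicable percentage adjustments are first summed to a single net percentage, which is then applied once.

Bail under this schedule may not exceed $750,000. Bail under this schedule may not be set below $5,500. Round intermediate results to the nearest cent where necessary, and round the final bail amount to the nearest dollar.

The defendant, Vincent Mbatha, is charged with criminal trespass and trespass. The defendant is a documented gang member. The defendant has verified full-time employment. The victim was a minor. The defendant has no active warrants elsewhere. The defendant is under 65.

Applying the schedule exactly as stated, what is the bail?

$15,785

Base amounts from the schedule: criminal trespass $7,400; trespass $1,000.
Stacking rule: highest base plus 30% of each additional charge. Highest is criminal trespass at $7,400. Additional: $1,000 × 30% = $300. Combined base = $7,400 + $300 = $7,700.
Net percentage adjustment: +50% +75% −20% = +105%. $7,700 × 2.05 = $15,785.
$15,785 is within the $750,000 maximum.
$15,785 is at or above the $5,500 minimum.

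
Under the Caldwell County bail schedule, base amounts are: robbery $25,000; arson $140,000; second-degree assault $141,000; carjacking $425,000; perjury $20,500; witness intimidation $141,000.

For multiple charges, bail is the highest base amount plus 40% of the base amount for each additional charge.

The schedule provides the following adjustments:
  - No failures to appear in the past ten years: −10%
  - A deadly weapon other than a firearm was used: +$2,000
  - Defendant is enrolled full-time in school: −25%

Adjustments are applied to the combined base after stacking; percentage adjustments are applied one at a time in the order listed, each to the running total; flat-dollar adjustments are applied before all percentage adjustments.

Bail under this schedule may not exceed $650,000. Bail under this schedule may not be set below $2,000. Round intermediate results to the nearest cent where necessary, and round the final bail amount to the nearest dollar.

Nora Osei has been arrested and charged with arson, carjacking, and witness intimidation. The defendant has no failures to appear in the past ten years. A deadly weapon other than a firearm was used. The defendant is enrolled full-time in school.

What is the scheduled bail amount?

$364,095

Base amounts from the schedule: arson $140,000; carjacking $425,000; witness intimidation $141,000.
Stacking rule: highest base plus 40% of each additional charge. Highest is carjacking at $425,000. Additional: $140,000 × 40% = $56,000; $141,000 × 40% = $56,400. Combined base = $425,000 + $112,400 = $537,400.
A deadly weapon other than a firearm was used (+$2,000 flat): $537,400 + $2,000 = $539,400.
No failures to appear in the past ten years (−10%): $539,400 × 0.9 = $485,460.
Defendant is enrolled full-time in school (−25%): $485,460 × 0.75 = $364,095.
$364,095 is within the $650,000 maximum.
$364,095 is at or above the $2,000 minimum.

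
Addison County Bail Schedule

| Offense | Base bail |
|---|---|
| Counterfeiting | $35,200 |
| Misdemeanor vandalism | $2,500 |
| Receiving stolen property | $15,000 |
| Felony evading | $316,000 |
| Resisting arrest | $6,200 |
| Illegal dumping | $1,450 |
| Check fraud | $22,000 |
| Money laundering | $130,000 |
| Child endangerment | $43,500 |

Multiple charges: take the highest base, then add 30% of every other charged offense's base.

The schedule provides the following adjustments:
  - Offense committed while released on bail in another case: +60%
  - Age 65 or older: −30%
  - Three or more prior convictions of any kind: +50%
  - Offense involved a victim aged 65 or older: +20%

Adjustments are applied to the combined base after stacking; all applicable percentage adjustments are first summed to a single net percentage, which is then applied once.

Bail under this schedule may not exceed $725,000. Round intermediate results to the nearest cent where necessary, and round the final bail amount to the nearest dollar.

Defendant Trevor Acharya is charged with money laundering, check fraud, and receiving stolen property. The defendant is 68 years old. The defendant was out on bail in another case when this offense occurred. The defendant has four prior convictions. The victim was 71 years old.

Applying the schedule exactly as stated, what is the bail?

$282,200

Base amounts from the schedule: money laundering $130,000; check fraud $22,000; receiving stolen property $15,000.
Stacking rule: highest base plus 30% of each additional charge. Highest is money laundering at $130,000. Additional: $22,000 × 30% = $6,600; $15,000 × 30% = $4,500. Combined base = $130,000 + $11,100 = $141,100.
Net percentage adjustment: +60% −30% +50% +20% = +100%. $141,100 × 2 = $282,200.
$282,200 is within the $725,000 maximum.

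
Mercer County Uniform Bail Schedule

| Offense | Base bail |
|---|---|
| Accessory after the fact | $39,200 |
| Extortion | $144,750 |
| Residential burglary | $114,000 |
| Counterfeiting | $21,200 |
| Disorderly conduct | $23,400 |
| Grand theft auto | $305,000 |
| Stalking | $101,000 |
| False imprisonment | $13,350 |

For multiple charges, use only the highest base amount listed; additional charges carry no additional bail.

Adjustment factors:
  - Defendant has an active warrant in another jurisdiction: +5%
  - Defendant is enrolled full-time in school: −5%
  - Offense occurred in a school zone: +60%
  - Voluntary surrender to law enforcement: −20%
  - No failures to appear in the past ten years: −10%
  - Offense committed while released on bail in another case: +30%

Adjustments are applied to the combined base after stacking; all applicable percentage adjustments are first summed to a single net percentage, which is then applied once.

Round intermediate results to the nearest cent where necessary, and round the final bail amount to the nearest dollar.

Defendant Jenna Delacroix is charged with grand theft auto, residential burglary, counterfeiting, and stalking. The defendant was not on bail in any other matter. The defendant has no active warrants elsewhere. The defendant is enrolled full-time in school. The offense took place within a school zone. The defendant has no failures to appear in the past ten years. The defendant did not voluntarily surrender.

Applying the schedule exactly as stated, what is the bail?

$442,250

Base amounts from the schedule: grand theft auto $305,000; residential burglary $114,000; counterfeiting $21,200; stalking $101,000.
Stacking rule: use the highest base only. Highest is grand theft auto at $305,000. Combined base = $305,000.
Net percentage adjustment: −5% +60% −10% = +45%. $305,000 × 1.45 = $442,250.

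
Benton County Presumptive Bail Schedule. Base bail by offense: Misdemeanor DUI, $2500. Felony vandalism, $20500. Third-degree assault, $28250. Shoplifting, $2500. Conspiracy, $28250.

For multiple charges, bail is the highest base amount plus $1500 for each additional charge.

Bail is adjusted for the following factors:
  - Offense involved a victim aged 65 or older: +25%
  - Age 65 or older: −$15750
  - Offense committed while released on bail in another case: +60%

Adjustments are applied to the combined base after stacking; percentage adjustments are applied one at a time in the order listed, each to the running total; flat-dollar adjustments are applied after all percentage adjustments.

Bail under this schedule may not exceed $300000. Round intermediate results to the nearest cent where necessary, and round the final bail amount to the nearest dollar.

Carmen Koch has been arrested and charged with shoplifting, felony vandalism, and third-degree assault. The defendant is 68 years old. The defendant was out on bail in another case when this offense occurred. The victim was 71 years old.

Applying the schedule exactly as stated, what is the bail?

Base amounts from the schedule: shoplifting $2500; felony vandalism $20500; third-degree assault $28250.
Stacking rule: highest base plus $1500 per additional charge. Highest is third-degree assault at $28250; 2 additional charges → +$3000. Combined base = $31250.
Offense involved a victim aged 65 or older (+25%): $31250 × 1.25 = $39062.50.
Offense committed while released on bail in another case (+60%): $39062.50 × 1.6 = $62500.
Age 65 or older (−$15750 flat): $62500 − $15750 = $46750.
$46750 is within the $300000 maximum.

$46750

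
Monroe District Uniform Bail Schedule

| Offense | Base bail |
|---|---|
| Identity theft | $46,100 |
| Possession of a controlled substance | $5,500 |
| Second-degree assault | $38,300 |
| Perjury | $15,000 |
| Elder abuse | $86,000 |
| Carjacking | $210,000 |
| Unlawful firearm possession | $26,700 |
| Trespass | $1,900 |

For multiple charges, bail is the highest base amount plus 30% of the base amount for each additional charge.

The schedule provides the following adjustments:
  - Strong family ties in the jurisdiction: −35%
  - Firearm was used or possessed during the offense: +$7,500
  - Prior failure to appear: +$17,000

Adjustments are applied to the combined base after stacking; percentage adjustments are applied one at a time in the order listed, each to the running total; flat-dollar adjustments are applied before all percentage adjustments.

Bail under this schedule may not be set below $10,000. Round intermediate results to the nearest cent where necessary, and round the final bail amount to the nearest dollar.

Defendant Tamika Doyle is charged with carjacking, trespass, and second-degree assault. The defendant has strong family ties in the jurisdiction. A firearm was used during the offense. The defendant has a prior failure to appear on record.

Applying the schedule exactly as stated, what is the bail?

Base amounts from the schedule: carjacking $210,000; trespass $1,900; second-degree assault $38,300.
Stacking rule: highest base plus 30% of each additional charge. Highest is carjacking at $210,000. Additional: $1,900 × 30% = $570; $38,300 × 30% = $11,490. Combined base = $210,000 + $12,060 = $222,060.
Firearm was used or possessed during the offense (+$7,500 flat): $222,060 + $7,500 = $229,560.
Prior failure to appear (+$17,000 flat): $229,560 + $17,000 = $246,560.
Strong family ties in the jurisdiction (−35%): $246,560 × 0.65 = $160,264.
$160,264 is at or above the $10,000 minimum.

$160,264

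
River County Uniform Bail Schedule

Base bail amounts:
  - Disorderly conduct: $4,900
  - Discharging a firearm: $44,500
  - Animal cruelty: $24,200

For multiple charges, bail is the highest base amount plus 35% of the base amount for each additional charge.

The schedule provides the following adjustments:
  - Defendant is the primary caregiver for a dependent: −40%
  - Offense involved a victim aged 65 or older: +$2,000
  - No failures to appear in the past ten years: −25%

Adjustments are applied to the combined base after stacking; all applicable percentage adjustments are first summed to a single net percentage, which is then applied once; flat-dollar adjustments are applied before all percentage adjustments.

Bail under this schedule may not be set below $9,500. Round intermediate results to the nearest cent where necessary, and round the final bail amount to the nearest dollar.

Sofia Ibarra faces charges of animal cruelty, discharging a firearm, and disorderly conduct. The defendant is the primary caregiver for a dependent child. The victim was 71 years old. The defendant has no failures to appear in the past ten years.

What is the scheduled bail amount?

$19,840

Base amounts from the schedule: animal cruelty $24,200; discharging a firearm $44,500; disorderly conduct $4,900.
Stacking rule: highest base plus 35% of each additional charge. Highest is discharging a firearm at $44,500. Additional: $24,200 × 35% = $8,470; $4,900 × 35% = $1,715. Combined base = $44,500 + $10,185 = $54,685.
Offense involved a victim aged 65 or older (+$2,000 flat): $54,685 + $2,000 = $56,685.
Net percentage adjustment: −40% −25% = −65%. $56,685 × 0.35 = $19,839.75.
$19,839.75 is at or above the $9,500 minimum.
Rounded to the nearest dollar: $19,840.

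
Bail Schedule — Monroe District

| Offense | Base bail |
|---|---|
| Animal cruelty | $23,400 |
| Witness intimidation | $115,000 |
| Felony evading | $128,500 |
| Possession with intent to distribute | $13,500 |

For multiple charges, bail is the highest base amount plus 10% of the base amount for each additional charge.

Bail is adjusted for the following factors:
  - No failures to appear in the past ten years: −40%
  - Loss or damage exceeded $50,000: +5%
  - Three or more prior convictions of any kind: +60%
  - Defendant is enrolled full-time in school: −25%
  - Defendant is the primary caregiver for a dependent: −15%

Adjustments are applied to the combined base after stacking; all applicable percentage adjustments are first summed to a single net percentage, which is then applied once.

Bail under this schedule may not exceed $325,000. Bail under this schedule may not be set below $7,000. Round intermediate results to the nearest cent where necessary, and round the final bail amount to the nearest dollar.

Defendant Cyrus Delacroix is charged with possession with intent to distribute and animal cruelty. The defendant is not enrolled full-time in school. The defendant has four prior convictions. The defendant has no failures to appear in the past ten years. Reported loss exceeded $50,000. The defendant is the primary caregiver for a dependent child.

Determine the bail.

$27,225

Base amounts from the schedule: possession with intent to distribute $13,500; animal cruelty $23,400.
Stacking rule: highest base plus 10% of each additional charge. Highest is animal cruelty at $23,400. Additional: $13,500 × 10% = $1,350. Combined base = $23,400 + $1,350 = $24,750.
Net percentage adjustment: −40% +5% +60% −15% = +10%. $24,750 × 1.1 = $27,225.
$27,225 is within the $325,000 maximum.
$27,225 is at or above the $7,000 minimum.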